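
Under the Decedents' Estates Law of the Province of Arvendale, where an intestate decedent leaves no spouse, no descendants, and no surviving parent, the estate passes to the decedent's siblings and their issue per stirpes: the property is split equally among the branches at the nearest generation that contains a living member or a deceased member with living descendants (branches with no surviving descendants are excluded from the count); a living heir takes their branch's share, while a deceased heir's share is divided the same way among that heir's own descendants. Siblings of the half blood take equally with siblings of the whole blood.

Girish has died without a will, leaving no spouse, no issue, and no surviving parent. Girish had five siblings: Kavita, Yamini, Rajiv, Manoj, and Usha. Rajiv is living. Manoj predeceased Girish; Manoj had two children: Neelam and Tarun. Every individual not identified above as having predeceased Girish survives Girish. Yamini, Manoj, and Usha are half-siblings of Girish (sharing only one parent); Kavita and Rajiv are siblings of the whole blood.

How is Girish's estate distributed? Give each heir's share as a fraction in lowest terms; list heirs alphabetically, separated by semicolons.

No spouse, descendants, or parent survives, so the estate passes to Girish's siblings per stirpes.
Half-blood and whole-blood siblings take equally under the stated rule.
The estate is divided into 5 equal shares of 1/5 among Kavita, Yamini, Rajiv, Manoj, Usha.
Kavita is living and takes 1/5.
Yamini is living and takes 1/5.
Rajiv is living and takes 1/5.
Manoj predeceased; the 1/5 allotted to Manoj's branch passes to Manoj's issue by representation.
The 1/5 is divided into 2 equal shares of 1/10 among Neelam, Tarun.
Neelam is living and takes 1/10.
Tarun is living and takes 1/10.
Usha is living and takes 1/5.

Kavita 1/5; Neelam 1/10; Rajiv 1/5; Tarun 1/10; Usha 1/5; Yamini 1/5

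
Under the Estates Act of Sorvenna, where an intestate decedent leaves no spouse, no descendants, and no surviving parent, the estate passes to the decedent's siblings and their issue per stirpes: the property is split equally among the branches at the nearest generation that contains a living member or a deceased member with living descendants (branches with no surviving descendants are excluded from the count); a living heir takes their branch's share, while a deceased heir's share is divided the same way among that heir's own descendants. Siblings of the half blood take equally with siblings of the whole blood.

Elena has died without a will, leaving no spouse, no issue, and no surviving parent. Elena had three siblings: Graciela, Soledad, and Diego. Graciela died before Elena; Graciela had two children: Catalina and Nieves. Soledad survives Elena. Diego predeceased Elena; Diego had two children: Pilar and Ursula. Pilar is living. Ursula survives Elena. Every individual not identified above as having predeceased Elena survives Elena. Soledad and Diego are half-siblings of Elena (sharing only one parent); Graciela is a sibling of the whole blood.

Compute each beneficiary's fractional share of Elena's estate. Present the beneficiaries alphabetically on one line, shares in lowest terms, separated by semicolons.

Catalina 1/6; Nieves 1/6; Pilar 1/6; Soledad 1/3; Ursula 1/6

No spouse, descendants, or parent survives, so the estate passes to Elena's siblings per stirpes.
Half-blood and whole-blood siblings take equally under the stated rule.
The estate is divided into 3 equal shares of 1/3 among Graciela, Soledad, Diego.
Graciela predeceased; the 1/3 allotted to Graciela's branch passes to Graciela's issue by representation.
The 1/3 is divided into 2 equal shares of 1/6 among Catalina, Nieves.
Catalina is living and takes 1/6.
Nieves is living and takes 1/6.
Soledad is living and takes 1/3.
Diego predeceased; the 1/3 allotted to Diego's branch passes to Diego's issue by representation.
The 1/3 is divided into 2 equal shares of 1/6 among Pilar, Ursula.
Pilar is living and takes 1/6.
Ursula is living and takes 1/6.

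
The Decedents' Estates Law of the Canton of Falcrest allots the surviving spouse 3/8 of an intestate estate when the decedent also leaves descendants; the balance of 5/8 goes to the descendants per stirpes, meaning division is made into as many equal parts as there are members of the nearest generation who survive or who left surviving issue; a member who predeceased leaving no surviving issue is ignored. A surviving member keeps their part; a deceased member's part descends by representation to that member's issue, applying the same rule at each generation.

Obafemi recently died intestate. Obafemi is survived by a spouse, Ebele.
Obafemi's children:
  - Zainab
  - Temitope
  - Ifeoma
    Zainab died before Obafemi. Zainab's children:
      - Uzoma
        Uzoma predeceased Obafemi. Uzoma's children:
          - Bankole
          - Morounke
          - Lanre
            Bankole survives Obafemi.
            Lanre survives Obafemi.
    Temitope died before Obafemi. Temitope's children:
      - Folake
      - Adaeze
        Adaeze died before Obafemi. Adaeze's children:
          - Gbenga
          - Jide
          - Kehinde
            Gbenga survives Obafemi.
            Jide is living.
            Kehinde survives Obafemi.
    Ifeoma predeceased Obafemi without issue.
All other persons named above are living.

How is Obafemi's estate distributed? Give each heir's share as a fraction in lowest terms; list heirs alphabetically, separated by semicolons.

Ebele, as surviving spouse, takes 3/8.
The remaining 5/8 passes to Obafemi's descendants per stirpes.
Ifeoma left no surviving issue, so that branch lapses and is disregarded.
The 5/8 is divided into 2 equal shares of 5/16 among Zainab, Temitope.
Zainab predeceased; the 5/16 allotted to Zainab's branch passes to Zainab's issue by representation.
Uzoma's line is the sole branch at this level, so the full 5/16 passes to Uzoma's issue by representation.
The 5/16 is divided into 3 equal shares of 5/48 among Bankole, Morounke, Lanre.
Bankole is living and takes 5/48.
Morounke is living and takes 5/48.
Lanre is living and takes 5/48.
Temitope predeceased; the 5/16 allotted to Temitope's branch passes to Temitope's issue by representation.
The 5/16 is divided into 2 equal shares of 5/32 among Folake, Adaeze.
Folake is living and takes 5/32.
Adaeze predeceased; the 5/32 allotted to Adaeze's branch passes to Adaeze's issue by representation.
The 5/32 is divided into 3 equal shares of 5/96 among Gbenga, Jide, Kehinde.
Gbenga is living and takes 5/96.
Jide is living and takes 5/96.
Kehinde is living and takes 5/96.

Bankole 5/48; Ebele 3/8; Folake 5/32; Gbenga 5/96; Jide 5/96; Kehinde 5/96; Lanre 5/48; Morounke 5/48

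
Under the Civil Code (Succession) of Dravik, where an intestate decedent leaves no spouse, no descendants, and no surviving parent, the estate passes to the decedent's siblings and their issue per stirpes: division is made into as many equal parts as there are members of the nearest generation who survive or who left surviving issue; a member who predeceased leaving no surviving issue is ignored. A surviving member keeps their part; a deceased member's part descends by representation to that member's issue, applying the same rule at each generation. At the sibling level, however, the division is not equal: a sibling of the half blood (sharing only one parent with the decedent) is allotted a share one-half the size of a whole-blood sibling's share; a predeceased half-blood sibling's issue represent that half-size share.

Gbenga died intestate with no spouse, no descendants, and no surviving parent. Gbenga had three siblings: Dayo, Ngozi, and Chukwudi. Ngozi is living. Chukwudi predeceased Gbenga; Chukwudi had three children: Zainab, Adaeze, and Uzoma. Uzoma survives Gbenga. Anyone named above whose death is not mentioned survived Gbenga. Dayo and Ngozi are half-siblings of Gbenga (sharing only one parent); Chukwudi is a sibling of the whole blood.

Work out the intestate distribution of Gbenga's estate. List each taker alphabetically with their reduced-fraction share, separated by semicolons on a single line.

No spouse, descendants, or parent survives, so the estate passes to Gbenga's siblings per stirpes.
Half-blood siblings count for one-half the weight of whole-blood siblings at the initial division.
Dividing 1 in proportion to weights (total weight 2): Dayo (weight 1/2) → 1/4; Ngozi (weight 1/2) → 1/4; Chukwudi (weight 1) → 1/2.
Dayo is living and takes 1/4.
Ngozi is living and takes 1/4.
Chukwudi predeceased; the 1/2 allotted to Chukwudi's branch passes to Chukwudi's issue by representation.
The 1/2 is divided into 3 equal shares of 1/6 among Zainab, Adaeze, Uzoma.
Zainab is living and takes 1/6.
Adaeze is living and takes 1/6.
Uzoma is living and takes 1/6.

Adaeze 1/6; Dayo 1/4; Ngozi 1/4; Uzoma 1/6; Zainab 1/6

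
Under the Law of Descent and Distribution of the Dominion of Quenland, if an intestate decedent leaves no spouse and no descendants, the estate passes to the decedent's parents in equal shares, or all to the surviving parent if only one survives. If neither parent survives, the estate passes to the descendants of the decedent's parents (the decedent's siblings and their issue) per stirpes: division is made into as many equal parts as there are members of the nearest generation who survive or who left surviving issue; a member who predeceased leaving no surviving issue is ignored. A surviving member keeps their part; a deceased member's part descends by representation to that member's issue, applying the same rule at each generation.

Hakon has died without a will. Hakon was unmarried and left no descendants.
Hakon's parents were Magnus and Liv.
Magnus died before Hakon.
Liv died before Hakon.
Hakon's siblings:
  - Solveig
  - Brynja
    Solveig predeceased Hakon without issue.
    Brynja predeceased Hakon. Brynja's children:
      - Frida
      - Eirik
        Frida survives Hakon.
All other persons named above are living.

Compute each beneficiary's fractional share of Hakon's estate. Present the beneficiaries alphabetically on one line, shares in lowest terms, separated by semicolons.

Eirik 1/2; Frida 1/2

Neither parent survives and there are no descendants, so the estate passes to Hakon's siblings and their issue per stirpes.
Solveig left no surviving issue, so that branch lapses and is disregarded.
Brynja's line is the sole branch at this level, so the full 1 passes to Brynja's issue by representation.
The estate is divided into 2 equal shares of 1/2 among Frida, Eirik.
Frida is living and takes 1/2.
Eirik is living and takes 1/2.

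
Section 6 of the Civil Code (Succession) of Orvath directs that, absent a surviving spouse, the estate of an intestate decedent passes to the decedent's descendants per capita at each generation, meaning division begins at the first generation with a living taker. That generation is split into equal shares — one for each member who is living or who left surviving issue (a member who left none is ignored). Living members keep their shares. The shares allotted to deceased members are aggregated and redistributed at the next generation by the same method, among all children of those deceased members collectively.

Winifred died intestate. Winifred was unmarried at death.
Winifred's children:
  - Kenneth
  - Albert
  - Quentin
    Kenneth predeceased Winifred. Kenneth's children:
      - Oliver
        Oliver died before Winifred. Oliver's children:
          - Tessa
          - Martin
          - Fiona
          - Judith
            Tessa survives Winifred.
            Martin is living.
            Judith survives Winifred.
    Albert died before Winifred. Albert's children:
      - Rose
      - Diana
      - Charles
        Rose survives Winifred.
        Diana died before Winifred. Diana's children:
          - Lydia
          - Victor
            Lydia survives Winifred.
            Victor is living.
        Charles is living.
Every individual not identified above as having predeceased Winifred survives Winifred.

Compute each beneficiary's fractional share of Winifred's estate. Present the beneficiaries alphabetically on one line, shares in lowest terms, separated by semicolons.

There is no surviving spouse, so the entire estate passes to Winifred's descendants per capita at each generation.
At generation 1 (Kenneth, Albert, Quentin) there are 3 shares of (1)/3 = 1/3 each.
Living: Quentin — each takes 1/3.
Deceased: Kenneth and Albert. Their combined 2/3 is pooled and carried to generation 2.
At generation 2 (Oliver, Rose, Diana, Charles) there are 4 shares of (2/3)/4 = 1/6 each.
Living: Rose and Charles — each takes 1/6.
Deceased: Oliver and Diana. Their combined 1/3 is pooled and carried to generation 3.
At generation 3 (Tessa, Martin, Fiona, Judith, Lydia, Victor) there are 6 shares of (1/3)/6 = 1/18 each.
Living: Tessa, Martin, Fiona, Judith, Lydia, and Victor — each takes 1/18.

Charles 1/6; Fiona 1/18; Judith 1/18; Lydia 1/18; Martin 1/18; Quentin 1/3; Rose 1/6; Tessa 1/18; Victor 1/18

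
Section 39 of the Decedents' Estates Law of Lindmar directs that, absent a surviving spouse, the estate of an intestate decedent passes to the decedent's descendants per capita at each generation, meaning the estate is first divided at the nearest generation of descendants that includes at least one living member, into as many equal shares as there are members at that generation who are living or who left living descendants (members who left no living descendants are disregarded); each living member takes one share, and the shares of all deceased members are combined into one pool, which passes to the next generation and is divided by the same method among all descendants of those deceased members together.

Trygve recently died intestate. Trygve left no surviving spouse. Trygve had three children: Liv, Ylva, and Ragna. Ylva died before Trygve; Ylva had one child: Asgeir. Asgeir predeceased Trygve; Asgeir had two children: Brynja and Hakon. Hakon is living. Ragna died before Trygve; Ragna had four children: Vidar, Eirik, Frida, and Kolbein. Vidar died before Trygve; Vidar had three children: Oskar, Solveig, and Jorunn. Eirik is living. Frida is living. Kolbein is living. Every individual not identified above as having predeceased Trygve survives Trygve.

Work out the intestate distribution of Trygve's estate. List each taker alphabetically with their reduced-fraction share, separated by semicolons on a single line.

There is no surviving spouse, so the entire estate passes to Trygve's descendants per capita at each generation.
At generation 1 (Liv, Ylva, Ragna) there are 3 shares of (1)/3 = 1/3 each.
Living: Liv — each takes 1/3.
Deceased: Ylva and Ragna. Their combined 2/3 is pooled and carried to generation 2.
At generation 2 (Asgeir, Vidar, Eirik, Frida, Kolbein) there are 5 shares of (2/3)/5 = 2/15 each.
Living: Eirik, Frida, and Kolbein — each takes 2/15.
Deceased: Asgeir and Vidar. Their combined 4/15 is pooled and carried to generation 3.
At generation 3 (Brynja, Hakon, Oskar, Solveig, Jorunn) there are 5 shares of (4/15)/5 = 4/75 each.
Living: Brynja, Hakon, Oskar, Solveig, and Jorunn — each takes 4/75.

Brynja 4/75; Eirik 2/15; Frida 2/15; Hakon 4/75; Jorunn 4/75; Kolbein 2/15; Liv 1/3; Oskar 4/75; Solveig 4/75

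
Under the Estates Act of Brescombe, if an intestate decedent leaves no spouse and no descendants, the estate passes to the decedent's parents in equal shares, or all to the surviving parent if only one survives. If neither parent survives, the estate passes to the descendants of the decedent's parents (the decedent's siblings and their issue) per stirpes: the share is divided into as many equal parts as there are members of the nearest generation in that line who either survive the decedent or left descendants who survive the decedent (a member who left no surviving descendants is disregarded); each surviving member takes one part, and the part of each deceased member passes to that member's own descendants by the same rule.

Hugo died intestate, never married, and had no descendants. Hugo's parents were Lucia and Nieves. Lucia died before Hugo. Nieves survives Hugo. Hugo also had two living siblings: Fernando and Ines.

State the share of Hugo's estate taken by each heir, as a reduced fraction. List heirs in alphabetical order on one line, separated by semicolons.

Only one parent, Nieves, survives, so Nieves takes the entire estate. The siblings take nothing because a surviving parent has priority.

Nieves 1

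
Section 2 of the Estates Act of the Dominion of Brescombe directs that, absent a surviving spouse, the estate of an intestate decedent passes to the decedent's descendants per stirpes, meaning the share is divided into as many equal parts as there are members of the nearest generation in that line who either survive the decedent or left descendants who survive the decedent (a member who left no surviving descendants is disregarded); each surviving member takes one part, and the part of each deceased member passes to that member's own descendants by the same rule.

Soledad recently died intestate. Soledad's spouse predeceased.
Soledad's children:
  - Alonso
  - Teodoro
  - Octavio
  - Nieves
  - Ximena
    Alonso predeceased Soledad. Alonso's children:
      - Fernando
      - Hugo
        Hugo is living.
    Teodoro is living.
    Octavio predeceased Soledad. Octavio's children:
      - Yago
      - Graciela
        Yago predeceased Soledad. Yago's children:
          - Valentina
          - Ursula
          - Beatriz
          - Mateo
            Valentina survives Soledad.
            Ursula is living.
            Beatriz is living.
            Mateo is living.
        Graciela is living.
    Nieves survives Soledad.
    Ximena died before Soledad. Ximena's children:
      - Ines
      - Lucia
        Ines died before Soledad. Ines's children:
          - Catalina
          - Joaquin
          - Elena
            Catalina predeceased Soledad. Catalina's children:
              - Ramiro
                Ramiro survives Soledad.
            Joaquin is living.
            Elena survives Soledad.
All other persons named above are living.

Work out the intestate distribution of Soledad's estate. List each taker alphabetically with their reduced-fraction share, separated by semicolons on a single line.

There is no surviving spouse, so the entire estate passes to Soledad's descendants per stirpes.
The estate is divided into 5 equal shares of 1/5 among Alonso, Teodoro, Octavio, Nieves, Ximena.
Alonso predeceased; the 1/5 allotted to Alonso's branch passes to Alonso's issue by representation.
The 1/5 is divided into 2 equal shares of 1/10 among Fernando, Hugo.
Fernando is living and takes 1/10.
Hugo is living and takes 1/10.
Teodoro is living and takes 1/5.
Octavio predeceased; the 1/5 allotted to Octavio's branch passes to Octavio's issue by representation.
The 1/5 is divided into 2 equal shares of 1/10 among Yago, Graciela.
Yago predeceased; the 1/10 allotted to Yago's branch passes to Yago's issue by representation.
The 1/10 is divided into 4 equal shares of 1/40 among Valentina, Ursula, Beatriz, Mateo.
Valentina is living and takes 1/40.
Ursula is living and takes 1/40.
Beatriz is living and takes 1/40.
Mateo is living and takes 1/40.
Graciela is living and takes 1/10.
Nieves is living and takes 1/5.
Ximena predeceased; the 1/5 allotted to Ximena's branch passes to Ximena's issue by representation.
The 1/5 is divided into 2 equal shares of 1/10 among Ines, Lucia.
Ines predeceased; the 1/10 allotted to Ines's branch passes to Ines's issue by representation.
The 1/10 is divided into 3 equal shares of 1/30 among Catalina, Joaquin, Elena.
Catalina predeceased; the 1/30 allotted to Catalina's branch passes to Catalina's issue by representation.
Ramiro is the sole taker at this level and receives the full 1/30.
Joaquin is living and takes 1/30.
Elena is living and takes 1/30.
Lucia is living and takes 1/10.

Beatriz 1/40; Elena 1/30; Fernando 1/10; Graciela 1/10; Hugo 1/10; Joaquin 1/30; Lucia 1/10; Mateo 1/40; Nieves 1/5; Ramiro 1/30; Teodoro 1/5; Ursula 1/40; Valentina 1/40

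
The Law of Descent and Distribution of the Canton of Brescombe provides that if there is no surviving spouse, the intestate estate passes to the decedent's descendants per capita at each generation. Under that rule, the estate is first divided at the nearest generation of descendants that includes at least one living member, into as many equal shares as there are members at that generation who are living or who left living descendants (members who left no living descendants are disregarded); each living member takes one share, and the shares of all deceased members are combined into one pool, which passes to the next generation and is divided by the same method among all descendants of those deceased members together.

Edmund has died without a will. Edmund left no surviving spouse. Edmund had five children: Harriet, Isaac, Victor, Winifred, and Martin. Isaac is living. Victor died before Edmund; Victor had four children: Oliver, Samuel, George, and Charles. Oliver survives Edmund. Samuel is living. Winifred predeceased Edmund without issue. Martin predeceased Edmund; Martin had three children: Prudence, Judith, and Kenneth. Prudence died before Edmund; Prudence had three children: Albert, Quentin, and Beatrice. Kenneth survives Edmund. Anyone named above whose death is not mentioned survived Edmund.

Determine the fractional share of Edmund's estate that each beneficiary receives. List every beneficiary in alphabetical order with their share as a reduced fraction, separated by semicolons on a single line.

There is no surviving spouse, so the entire estate passes to Edmund's descendants per capita at each generation.
At generation 1 (Harriet, Isaac, Victor, Martin) there are 4 shares of (1)/4 = 1/4 each.
Living: Harriet and Isaac — each takes 1/4.
Deceased: Victor and Martin. Their combined 1/2 is pooled and carried to generation 2.
At generation 2 (Oliver, Samuel, George, Charles, Prudence, Judith, Kenneth) there are 7 shares of (1/2)/7 = 1/14 each.
Living: Oliver, Samuel, George, Charles, Judith, and Kenneth — each takes 1/14.
Deceased: Prudence. That 1/14 share is carried to generation 3.
At generation 3 (Albert, Quentin, Beatrice) there are 3 shares of (1/14)/3 = 1/42 each.
Living: Albert, Quentin, and Beatrice — each takes 1/42.

Albert 1/42; Beatrice 1/42; Charles 1/14; George 1/14; Harriet 1/4; Isaac 1/4; Judith 1/14; Kenneth 1/14; Oliver 1/14; Quentin 1/42; Samuel 1/14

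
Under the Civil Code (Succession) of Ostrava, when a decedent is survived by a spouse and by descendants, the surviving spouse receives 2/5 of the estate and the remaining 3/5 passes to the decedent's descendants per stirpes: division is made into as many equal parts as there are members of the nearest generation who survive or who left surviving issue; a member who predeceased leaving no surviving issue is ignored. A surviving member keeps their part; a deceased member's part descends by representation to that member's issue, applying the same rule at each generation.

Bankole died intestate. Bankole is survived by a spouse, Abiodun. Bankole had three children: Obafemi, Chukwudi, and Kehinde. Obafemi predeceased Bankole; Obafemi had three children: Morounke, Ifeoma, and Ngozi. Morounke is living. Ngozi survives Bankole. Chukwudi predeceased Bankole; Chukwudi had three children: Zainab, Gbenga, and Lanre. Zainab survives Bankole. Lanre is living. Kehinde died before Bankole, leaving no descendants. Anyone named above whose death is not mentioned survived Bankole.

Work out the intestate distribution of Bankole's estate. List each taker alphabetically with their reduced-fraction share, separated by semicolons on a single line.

Abiodun, as surviving spouse, takes 2/5.
The remaining 3/5 passes to Bankole's descendants per stirpes.
Kehinde left no surviving issue, so that branch lapses and is disregarded.
The 3/5 is divided into 2 equal shares of 3/10 among Obafemi, Chukwudi.
Obafemi predeceased; the 3/10 allotted to Obafemi's branch passes to Obafemi's issue by representation.
The 3/10 is divided into 3 equal shares of 1/10 among Morounke, Ifeoma, Ngozi.
Morounke is living and takes 1/10.
Ifeoma is living and takes 1/10.
Ngozi is living and takes 1/10.
Chukwudi predeceased; the 3/10 allotted to Chukwudi's branch passes to Chukwudi's issue by representation.
The 3/10 is divided into 3 equal shares of 1/10 among Zainab, Gbenga, Lanre.
Zainab is living and takes 1/10.
Gbenga is living and takes 1/10.
Lanre is living and takes 1/10.

Abiodun 2/5; Gbenga 1/10; Ifeoma 1/10; Lanre 1/10; Morounke 1/10; Ngozi 1/10; Zainab 1/10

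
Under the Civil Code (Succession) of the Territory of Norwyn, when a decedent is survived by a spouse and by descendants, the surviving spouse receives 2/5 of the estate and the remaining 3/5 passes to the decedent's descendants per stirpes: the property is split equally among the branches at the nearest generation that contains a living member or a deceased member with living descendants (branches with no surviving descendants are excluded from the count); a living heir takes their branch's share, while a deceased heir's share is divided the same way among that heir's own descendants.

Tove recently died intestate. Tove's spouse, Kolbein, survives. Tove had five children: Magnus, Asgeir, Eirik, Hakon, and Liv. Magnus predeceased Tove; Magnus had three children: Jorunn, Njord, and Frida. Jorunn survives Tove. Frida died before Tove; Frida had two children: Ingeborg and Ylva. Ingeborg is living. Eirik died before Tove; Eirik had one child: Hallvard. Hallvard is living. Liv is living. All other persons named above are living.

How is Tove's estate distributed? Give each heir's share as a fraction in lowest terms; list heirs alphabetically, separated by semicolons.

Kolbein, as surviving spouse, takes 2/5.
The remaining 3/5 passes to Tove's descendants per stirpes.
The 3/5 is divided into 5 equal shares of 3/25 among Magnus, Asgeir, Eirik, Hakon, Liv.
Magnus predeceased; the 3/25 allotted to Magnus's branch passes to Magnus's issue by representation.
The 3/25 is divided into 3 equal shares of 1/25 among Jorunn, Njord, Frida.
Jorunn is living and takes 1/25.
Njord is living and takes 1/25.
Frida predeceased; the 1/25 allotted to Frida's branch passes to Frida's issue by representation.
The 1/25 is divided into 2 equal shares of 1/50 among Ingeborg, Ylva.
Ingeborg is living and takes 1/50.
Ylva is living and takes 1/50.
Asgeir is living and takes 3/25.
Eirik predeceased; the 3/25 allotted to Eirik's branch passes to Eirik's issue by representation.
Hallvard is the sole taker at this level and receives the full 3/25.
Hakon is living and takes 3/25.
Liv is living and takes 3/25.

Asgeir 3/25; Hakon 3/25; Hallvard 3/25; Ingeborg 1/50; Jorunn 1/25; Kolbein 2/5; Liv 3/25; Njord 1/25; Ylva 1/50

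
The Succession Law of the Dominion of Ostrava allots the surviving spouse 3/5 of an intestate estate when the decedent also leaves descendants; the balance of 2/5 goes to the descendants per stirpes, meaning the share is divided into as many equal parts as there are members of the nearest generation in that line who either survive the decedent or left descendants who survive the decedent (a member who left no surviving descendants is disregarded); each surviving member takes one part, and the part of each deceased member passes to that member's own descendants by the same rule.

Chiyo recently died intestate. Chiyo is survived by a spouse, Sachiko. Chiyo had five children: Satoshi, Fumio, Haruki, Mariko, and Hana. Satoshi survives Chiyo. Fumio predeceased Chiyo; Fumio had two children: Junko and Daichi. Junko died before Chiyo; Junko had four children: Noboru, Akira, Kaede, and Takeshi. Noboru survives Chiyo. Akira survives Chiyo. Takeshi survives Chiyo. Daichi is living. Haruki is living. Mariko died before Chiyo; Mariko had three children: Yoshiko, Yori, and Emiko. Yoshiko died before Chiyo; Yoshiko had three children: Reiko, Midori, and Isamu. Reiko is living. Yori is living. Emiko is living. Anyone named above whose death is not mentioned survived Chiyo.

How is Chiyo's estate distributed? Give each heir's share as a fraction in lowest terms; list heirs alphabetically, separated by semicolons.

Akira 1/100; Daichi 1/25; Emiko 2/75; Hana 2/25; Haruki 2/25; Isamu 2/225; Kaede 1/100; Midori 2/225; Noboru 1/100; Reiko 2/225; Sachiko 3/5; Satoshi 2/25; Takeshi 1/100; Yori 2/75

Sachiko, as surviving spouse, takes 3/5.
The remaining 2/5 passes to Chiyo's descendants per stirpes.
The 2/5 is divided into 5 equal shares of 2/25 among Satoshi, Fumio, Haruki, Mariko, Hana.
Satoshi is living and takes 2/25.
Fumio predeceased; the 2/25 allotted to Fumio's branch passes to Fumio's issue by representation.
The 2/25 is divided into 2 equal shares of 1/25 among Junko, Daichi.
Junko predeceased; the 1/25 allotted to Junko's branch passes to Junko's issue by representation.
The 1/25 is divided into 4 equal shares of 1/100 among Noboru, Akira, Kaede, Takeshi.
Noboru is living and takes 1/100.
Akira is living and takes 1/100.
Kaede is living and takes 1/100.
Takeshi is living and takes 1/100.
Daichi is living and takes 1/25.
Haruki is living and takes 2/25.
Mariko predeceased; the 2/25 allotted to Mariko's branch passes to Mariko's issue by representation.
The 2/25 is divided into 3 equal shares of 2/75 among Yoshiko, Yori, Emiko.
Yoshiko predeceased; the 2/75 allotted to Yoshiko's branch passes to Yoshiko's issue by representation.
The 2/75 is divided into 3 equal shares of 2/225 among Reiko, Midori, Isamu.
Reiko is living and takes 2/225.
Midori is living and takes 2/225.
Isamu is living and takes 2/225.
Yori is living and takes 2/75.
Emiko is living and takes 2/75.
Hana is living and takes 2/25.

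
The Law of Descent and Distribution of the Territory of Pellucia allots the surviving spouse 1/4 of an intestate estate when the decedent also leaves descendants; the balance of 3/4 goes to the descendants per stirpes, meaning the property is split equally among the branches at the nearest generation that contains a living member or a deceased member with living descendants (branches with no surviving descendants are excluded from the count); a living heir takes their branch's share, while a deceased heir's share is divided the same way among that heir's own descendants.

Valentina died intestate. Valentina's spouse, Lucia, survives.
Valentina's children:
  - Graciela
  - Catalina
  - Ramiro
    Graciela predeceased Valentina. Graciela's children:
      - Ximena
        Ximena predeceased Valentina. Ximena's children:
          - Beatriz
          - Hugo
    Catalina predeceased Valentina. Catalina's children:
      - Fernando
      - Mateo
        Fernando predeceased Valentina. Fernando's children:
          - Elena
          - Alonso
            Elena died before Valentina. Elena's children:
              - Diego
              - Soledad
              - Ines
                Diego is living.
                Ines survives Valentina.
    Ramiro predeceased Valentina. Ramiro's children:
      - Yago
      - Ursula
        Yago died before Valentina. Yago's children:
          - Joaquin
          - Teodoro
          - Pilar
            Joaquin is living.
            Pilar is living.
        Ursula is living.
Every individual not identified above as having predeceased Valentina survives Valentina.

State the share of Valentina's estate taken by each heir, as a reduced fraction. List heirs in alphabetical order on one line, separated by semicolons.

Alonso 1/16; Beatriz 1/8; Diego 1/48; Hugo 1/8; Ines 1/48; Joaquin 1/24; Lucia 1/4; Mateo 1/8; Pilar 1/24; Soledad 1/48; Teodoro 1/24; Ursula 1/8

Lucia, as surviving spouse, takes 1/4.
The remaining 3/4 passes to Valentina's descendants per stirpes.
The 3/4 is divided into 3 equal shares of 1/4 among Graciela, Catalina, Ramiro.
Graciela predeceased; the 1/4 allotted to Graciela's branch passes to Graciela's issue by representation.
Ximena's line is the sole branch at this level, so the full 1/4 passes to Ximena's issue by representation.
The 1/4 is divided into 2 equal shares of 1/8 among Beatriz, Hugo.
Beatriz is living and takes 1/8.
Hugo is living and takes 1/8.
Catalina predeceased; the 1/4 allotted to Catalina's branch passes to Catalina's issue by representation.
The 1/4 is divided into 2 equal shares of 1/8 among Fernando, Mateo.
Fernando predeceased; the 1/8 allotted to Fernando's branch passes to Fernando's issue by representation.
The 1/8 is divided into 2 equal shares of 1/16 among Elena, Alonso.
Elena predeceased; the 1/16 allotted to Elena's branch passes to Elena's issue by representation.
The 1/16 is divided into 3 equal shares of 1/48 among Diego, Soledad, Ines.
Diego is living and takes 1/48.
Soledad is living and takes 1/48.
Ines is living and takes 1/48.
Alonso is living and takes 1/16.
Mateo is living and takes 1/8.
Ramiro predeceased; the 1/4 allotted to Ramiro's branch passes to Ramiro's issue by representation.
The 1/4 is divided into 2 equal shares of 1/8 among Yago, Ursula.
Yago predeceased; the 1/8 allotted to Yago's branch passes to Yago's issue by representation.
The 1/8 is divided into 3 equal shares of 1/24 among Joaquin, Teodoro, Pilar.
Joaquin is living and takes 1/24.
Teodoro is living and takes 1/24.
Pilar is living and takes 1/24.
Ursula is living and takes 1/8.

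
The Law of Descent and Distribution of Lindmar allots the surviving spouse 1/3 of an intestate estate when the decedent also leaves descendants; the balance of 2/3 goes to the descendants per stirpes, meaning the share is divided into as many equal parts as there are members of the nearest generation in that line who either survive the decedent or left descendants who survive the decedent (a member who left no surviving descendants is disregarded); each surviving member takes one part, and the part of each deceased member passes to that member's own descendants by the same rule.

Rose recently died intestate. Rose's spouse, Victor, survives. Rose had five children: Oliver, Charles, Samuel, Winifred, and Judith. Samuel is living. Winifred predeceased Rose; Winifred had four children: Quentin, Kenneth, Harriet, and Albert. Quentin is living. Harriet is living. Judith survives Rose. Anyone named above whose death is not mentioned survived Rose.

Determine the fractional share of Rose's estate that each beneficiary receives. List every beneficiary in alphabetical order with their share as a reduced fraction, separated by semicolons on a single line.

Victor, as surviving spouse, takes 1/3.
The remaining 2/3 passes to Rose's descendants per stirpes.
The 2/3 is divided into 5 equal shares of 2/15 among Oliver, Charles, Samuel, Winifred, Judith.
Oliver is living and takes 2/15.
Charles is living and takes 2/15.
Samuel is living and takes 2/15.
Winifred predeceased; the 2/15 allotted to Winifred's branch passes to Winifred's issue by representation.
The 2/15 is divided into 4 equal shares of 1/30 among Quentin, Kenneth, Harriet, Albert.
Quentin is living and takes 1/30.
Kenneth is living and takes 1/30.
Harriet is living and takes 1/30.
Albert is living and takes 1/30.
Judith is living and takes 2/15.

Albert 1/30; Charles 2/15; Harriet 1/30; Judith 2/15; Kenneth 1/30; Oliver 2/15; Quentin 1/30; Samuel 2/15; Victor 1/3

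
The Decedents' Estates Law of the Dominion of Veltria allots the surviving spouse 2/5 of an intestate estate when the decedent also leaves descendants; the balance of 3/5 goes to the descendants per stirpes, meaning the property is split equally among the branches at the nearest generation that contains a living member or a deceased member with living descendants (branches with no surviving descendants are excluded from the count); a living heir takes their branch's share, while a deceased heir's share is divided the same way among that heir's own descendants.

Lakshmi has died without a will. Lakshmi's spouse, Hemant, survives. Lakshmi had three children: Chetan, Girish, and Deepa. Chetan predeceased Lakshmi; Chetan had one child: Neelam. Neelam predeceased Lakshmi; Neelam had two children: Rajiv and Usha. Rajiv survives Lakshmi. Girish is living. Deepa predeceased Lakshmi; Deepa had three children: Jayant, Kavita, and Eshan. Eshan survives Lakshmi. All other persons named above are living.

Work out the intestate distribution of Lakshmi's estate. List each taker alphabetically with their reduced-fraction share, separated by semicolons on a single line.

Hemant, as surviving spouse, takes 2/5.
The remaining 3/5 passes to Lakshmi's descendants per stirpes.
The 3/5 is divided into 3 equal shares of 1/5 among Chetan, Girish, Deepa.
Chetan predeceased; the 1/5 allotted to Chetan's branch passes to Chetan's issue by representation.
Neelam's line is the sole branch at this level, so the full 1/5 passes to Neelam's issue by representation.
The 1/5 is divided into 2 equal shares of 1/10 among Rajiv, Usha.
Rajiv is living and takes 1/10.
Usha is living and takes 1/10.
Girish is living and takes 1/5.
Deepa predeceased; the 1/5 allotted to Deepa's branch passes to Deepa's issue by representation.
The 1/5 is divided into 3 equal shares of 1/15 among Jayant, Kavita, Eshan.
Jayant is living and takes 1/15.
Kavita is living and takes 1/15.
Eshan is living and takes 1/15.

Eshan 1/15; Girish 1/5; Hemant 2/5; Jayant 1/15; Kavita 1/15; Rajiv 1/10; Usha 1/10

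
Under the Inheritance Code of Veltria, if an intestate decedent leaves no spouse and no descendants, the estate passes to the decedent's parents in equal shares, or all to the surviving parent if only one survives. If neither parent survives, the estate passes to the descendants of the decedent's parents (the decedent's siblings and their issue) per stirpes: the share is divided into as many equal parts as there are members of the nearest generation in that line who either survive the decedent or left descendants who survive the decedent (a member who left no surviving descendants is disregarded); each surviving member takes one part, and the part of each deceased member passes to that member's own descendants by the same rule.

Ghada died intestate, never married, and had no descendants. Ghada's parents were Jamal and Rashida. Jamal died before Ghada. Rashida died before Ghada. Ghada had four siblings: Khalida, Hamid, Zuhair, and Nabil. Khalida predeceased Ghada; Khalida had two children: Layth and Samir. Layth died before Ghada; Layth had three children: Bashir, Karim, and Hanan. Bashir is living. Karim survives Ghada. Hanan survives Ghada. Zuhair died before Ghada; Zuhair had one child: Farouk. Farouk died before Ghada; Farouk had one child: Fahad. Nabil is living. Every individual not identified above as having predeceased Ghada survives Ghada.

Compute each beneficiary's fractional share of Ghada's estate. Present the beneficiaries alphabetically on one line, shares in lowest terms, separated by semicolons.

Bashir 1/24; Fahad 1/4; Hamid 1/4; Hanan 1/24; Karim 1/24; Nabil 1/4; Samir 1/8

Neither parent survives and there are no descendants, so the estate passes to Ghada's siblings and their issue per stirpes.
The estate is divided into 4 equal shares of 1/4 among Khalida, Hamid, Zuhair, Nabil.
Khalida predeceased; the 1/4 allotted to Khalida's branch passes to Khalida's issue by representation.
The 1/4 is divided into 2 equal shares of 1/8 among Layth, Samir.
Layth predeceased; the 1/8 allotted to Layth's branch passes to Layth's issue by representation.
The 1/8 is divided into 3 equal shares of 1/24 among Bashir, Karim, Hanan.
Bashir is living and takes 1/24.
Karim is living and takes 1/24.
Hanan is living and takes 1/24.
Samir is living and takes 1/8.
Hamid is living and takes 1/4.
Zuhair predeceased; the 1/4 allotted to Zuhair's branch passes to Zuhair's issue by representation.
Farouk's line is the sole branch at this level, so the full 1/4 passes to Farouk's issue by representation.
Fahad is the sole taker at this level and receives the full 1/4.
Nabil is living and takes 1/4.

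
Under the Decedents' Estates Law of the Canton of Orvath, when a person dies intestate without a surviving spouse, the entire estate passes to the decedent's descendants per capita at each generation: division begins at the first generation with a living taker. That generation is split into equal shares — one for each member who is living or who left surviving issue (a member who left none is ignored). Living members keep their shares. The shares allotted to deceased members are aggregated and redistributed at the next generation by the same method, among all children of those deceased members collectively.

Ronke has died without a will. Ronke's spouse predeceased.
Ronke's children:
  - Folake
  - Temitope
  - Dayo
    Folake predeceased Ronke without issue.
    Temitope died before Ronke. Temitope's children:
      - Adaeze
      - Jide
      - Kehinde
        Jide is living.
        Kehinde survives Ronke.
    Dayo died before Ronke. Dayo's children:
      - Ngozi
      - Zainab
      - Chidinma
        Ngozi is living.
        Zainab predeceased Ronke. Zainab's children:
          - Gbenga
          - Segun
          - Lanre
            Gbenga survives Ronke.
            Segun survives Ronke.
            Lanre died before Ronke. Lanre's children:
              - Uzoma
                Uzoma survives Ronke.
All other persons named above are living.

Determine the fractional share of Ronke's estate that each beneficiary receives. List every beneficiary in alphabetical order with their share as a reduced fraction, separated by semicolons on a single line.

Adaeze 1/6; Chidinma 1/6; Gbenga 1/18; Jide 1/6; Kehinde 1/6; Ngozi 1/6; Segun 1/18; Uzoma 1/18

There is no surviving spouse, so the entire estate passes to Ronke's descendants per capita at each generation.
No one at generation 1 (Temitope, Dayo) is living; moving to the next generation.
At generation 2 (Adaeze, Jide, Kehinde, Ngozi, Zainab, Chidinma) there are 6 shares of (1)/6 = 1/6 each.
Living: Adaeze, Jide, Kehinde, Ngozi, and Chidinma — each takes 1/6.
Deceased: Zainab. That 1/6 share is carried to generation 3.
At generation 3 (Gbenga, Segun, Lanre) there are 3 shares of (1/6)/3 = 1/18 each.
Living: Gbenga and Segun — each takes 1/18.
Deceased: Lanre. That 1/18 share is carried to generation 4.
At generation 4 (Uzoma) there are 1 shares of (1/18)/1 = 1/18 each.
Living: Uzoma — each takes 1/18.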